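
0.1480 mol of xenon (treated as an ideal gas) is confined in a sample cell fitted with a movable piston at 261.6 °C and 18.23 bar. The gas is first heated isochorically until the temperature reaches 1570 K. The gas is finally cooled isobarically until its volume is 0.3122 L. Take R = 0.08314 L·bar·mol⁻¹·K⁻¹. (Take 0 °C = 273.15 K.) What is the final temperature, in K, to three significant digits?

Convert: T₁ = 534.8 K.
From PV = nRT: V₁ = nRT₁/P₁ = 0.3609 L.
V constant ⇒ P ∝ T: V₂ = V₁; P₂ = P₁·(T₂/T₁) = 53.52 bar.
Isobaric, so V/T is constant: P₃ = P₂; T₃ = T₂·(V₃/V₂) = 1358 K.

T₃ ≈ 1.36e+03 K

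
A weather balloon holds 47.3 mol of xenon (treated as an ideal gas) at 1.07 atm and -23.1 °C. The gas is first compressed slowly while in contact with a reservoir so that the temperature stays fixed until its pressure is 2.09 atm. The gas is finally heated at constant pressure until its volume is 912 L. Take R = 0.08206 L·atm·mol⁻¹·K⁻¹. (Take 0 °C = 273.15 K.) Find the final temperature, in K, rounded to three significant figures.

T₃ ≈ 491 K

Convert: T₁ = 250.0 K.
From PV = nRT: V₁ = nRT₁/P₁ = 907.1 L.
Isothermal, so P V is constant: T₂ = T₁; V₂ = V₁·(P₁/P₂) = 464.4 L.
P constant ⇒ V ∝ T: P₃ = P₂; T₃ = T₂·(V₃/V₂) = 491.1 K.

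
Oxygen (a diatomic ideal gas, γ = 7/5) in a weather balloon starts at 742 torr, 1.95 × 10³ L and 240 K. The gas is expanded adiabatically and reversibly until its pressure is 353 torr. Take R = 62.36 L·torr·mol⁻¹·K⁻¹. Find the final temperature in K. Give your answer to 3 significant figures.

Reversible adiabatic, γ = 7/5: T₂ = T₁·(P₂/P₁)^((γ−1)/γ) = 194.1 K; V₂ = V₁·(P₁/P₂)^(1/γ) = 3315 L.

T₂ ≈ 194 K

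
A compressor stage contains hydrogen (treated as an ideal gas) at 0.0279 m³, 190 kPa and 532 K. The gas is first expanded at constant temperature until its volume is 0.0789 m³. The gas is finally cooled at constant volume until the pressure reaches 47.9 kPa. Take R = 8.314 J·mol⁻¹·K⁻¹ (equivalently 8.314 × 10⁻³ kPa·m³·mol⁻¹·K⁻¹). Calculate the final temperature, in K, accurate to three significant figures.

T₃ ≈ 379 K

T constant ⇒ Boyle's law P V = const: T₂ = T₁; P₂ = P₁·(V₁/V₂) = 67.19 kPa.
Isochoric, so P/T is constant: V₃ = V₂; T₃ = T₂·(P₃/P₂) = 379.3 K.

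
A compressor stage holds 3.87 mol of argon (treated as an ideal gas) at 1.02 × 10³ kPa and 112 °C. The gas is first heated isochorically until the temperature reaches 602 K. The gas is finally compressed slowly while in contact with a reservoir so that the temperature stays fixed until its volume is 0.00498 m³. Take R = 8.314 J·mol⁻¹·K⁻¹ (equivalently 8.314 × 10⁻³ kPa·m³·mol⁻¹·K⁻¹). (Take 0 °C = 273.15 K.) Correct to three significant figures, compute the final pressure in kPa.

P₃ ≈ 3.89e+03 kPa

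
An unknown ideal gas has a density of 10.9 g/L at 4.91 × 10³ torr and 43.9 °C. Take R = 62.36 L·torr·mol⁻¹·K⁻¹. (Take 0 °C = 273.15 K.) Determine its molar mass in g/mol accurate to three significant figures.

M ≈ 43.9 g/mol

ρ = PM/(RT) ⇒ M = ρRT/P = (10.9 × 62.36 × 317.0) / 4.91e+03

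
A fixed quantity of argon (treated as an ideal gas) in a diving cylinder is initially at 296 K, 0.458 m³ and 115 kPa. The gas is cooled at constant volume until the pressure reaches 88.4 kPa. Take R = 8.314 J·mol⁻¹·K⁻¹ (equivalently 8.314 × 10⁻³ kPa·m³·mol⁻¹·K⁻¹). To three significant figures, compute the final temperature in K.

T₂ ≈ 228 K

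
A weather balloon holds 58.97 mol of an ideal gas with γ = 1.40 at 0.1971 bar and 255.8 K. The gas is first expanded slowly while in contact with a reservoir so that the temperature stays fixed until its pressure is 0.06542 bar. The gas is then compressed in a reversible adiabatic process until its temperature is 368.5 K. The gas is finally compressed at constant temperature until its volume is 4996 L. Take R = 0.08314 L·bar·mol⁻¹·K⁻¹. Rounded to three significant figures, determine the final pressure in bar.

From PV = nRT: V₁ = nRT₁/P₁ = 6363 L.
Isothermal, so P V is constant: T₂ = T₁; V₂ = V₁·(P₁/P₂) = 1.917e+04 L.
Adiabatic (γ = 1.40), T V^(γ−1) and P V^γ constant: P₃ = P₂·(T₃/T₂)^(γ/(γ−1)) = 0.2347 bar; V₃ = V₂·(T₂/T₃)^(1/(γ−1)) = 7696 L.
Isothermal, so P V is constant: T₄ = T₃; P₄ = P₃·(V₃/V₄) = 0.3616 bar.

P₄ ≈ 0.362 bar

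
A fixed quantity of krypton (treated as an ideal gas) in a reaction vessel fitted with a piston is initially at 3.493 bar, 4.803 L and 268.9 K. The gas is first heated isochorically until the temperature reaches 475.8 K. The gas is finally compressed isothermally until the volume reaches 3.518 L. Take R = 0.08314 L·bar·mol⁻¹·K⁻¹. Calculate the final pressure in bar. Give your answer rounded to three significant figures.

P₃ ≈ 8.44 bar

V constant ⇒ P ∝ T: V₂ = V₁; P₂ = P₁·(T₂/T₁) = 6.181 bar.
T constant ⇒ Boyle's law P V = const: T₃ = T₂; P₃ = P₂·(V₂/V₃) = 8.438 bar.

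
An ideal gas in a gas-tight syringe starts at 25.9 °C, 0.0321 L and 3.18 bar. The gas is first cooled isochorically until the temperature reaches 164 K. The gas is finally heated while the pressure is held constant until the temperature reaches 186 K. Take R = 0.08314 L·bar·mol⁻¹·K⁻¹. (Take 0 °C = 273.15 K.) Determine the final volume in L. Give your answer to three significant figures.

Convert: T₁ = 299.0 K.
V constant ⇒ P ∝ T: V₂ = V₁; P₂ = P₁·(T₂/T₁) = 1.744 bar.
P constant ⇒ V ∝ T: P₃ = P₂; V₃ = V₂·(T₃/T₂) = 0.03641 L.

V₃ ≈ 0.0364 L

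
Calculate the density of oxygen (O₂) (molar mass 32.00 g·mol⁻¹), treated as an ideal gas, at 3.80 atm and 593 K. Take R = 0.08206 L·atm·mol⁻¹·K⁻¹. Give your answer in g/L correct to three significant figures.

ρ ≈ 2.50 g/L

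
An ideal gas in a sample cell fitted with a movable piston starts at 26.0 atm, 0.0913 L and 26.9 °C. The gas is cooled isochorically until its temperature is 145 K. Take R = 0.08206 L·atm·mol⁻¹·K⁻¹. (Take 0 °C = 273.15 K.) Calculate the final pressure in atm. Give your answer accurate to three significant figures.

P₂ ≈ 12.6 atm

Convert: T₁ = 300.0 K.
V constant ⇒ P ∝ T: V₂ = V₁; P₂ = P₁·(T₂/T₁) = 12.56 atm.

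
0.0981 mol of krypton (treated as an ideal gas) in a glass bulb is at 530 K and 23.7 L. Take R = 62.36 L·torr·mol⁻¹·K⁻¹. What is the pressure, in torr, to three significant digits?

P ≈ 137 torr

PV = nRT ⇒ P = nRT/V = (0.0981 × 62.36 × 530) / 23.7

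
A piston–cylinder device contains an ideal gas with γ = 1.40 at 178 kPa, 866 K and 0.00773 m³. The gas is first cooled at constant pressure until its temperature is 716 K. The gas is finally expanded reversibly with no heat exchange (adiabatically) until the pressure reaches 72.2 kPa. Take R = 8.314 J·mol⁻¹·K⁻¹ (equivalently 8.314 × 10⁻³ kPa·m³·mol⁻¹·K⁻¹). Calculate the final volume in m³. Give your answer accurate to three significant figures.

P constant ⇒ V ∝ T: P₂ = P₁; V₂ = V₁·(T₂/T₁) = 0.006391 m³.
Adiabatic (γ = 1.40), T V^(γ−1) and P V^γ constant: T₃ = T₂·(P₃/P₂)^((γ−1)/γ) = 553.3 K; V₃ = V₂·(P₂/P₃)^(1/γ) = 0.01218 m³.

V₃ ≈ 0.0122 m³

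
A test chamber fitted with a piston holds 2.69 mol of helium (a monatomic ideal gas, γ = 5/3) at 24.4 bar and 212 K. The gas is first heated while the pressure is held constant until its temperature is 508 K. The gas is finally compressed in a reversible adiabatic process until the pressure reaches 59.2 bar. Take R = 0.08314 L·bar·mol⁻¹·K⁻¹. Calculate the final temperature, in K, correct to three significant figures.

T₃ ≈ 724 K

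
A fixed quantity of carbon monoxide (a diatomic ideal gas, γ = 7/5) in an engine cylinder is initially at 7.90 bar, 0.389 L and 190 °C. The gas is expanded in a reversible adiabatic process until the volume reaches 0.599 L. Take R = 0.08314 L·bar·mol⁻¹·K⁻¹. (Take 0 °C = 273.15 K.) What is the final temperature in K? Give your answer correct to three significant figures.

T₂ ≈ 390 K

Convert: T₁ = 463.1 K.
Adiabatic (γ = 7/5), T V^(γ−1) and P V^γ constant: T₂ = T₁·(V₁/V₂)^(γ−1) = 389.7 K; P₂ = P₁·(V₁/V₂)^γ = 4.317 bar.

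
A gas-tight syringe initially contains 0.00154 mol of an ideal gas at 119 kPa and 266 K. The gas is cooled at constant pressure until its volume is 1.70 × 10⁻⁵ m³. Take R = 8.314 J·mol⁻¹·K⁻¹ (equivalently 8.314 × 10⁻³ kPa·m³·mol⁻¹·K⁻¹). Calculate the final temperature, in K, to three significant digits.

From PV = nRT: V₁ = nRT₁/P₁ = 2.862e-05 m³.
Isobaric, so V/T is constant: P₂ = P₁; T₂ = T₁·(V₂/V₁) = 158.0 K.

T₂ ≈ 158 K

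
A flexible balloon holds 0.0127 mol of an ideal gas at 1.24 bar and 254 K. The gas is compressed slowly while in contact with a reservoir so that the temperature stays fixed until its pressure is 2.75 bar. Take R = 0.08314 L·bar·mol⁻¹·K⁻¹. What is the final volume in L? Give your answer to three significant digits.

V₂ ≈ 0.0975 L

From PV = nRT: V₁ = nRT₁/P₁ = 0.2163 L.
T constant ⇒ Boyle's law P V = const: T₂ = T₁; V₂ = V₁·(P₁/P₂) = 0.09752 L.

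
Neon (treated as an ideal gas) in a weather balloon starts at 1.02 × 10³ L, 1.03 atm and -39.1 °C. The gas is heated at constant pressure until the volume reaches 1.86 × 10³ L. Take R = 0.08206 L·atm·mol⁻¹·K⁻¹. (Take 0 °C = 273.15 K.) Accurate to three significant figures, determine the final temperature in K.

Convert: T₁ = 234.0 K.
P constant ⇒ V ∝ T: P₂ = P₁; T₂ = T₁·(V₂/V₁) = 426.8 K.

T₂ ≈ 427 K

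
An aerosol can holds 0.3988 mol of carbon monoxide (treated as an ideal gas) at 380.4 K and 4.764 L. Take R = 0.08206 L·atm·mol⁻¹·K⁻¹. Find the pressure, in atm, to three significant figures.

P ≈ 2.61 atm

PV = nRT ⇒ P = nRT/V = (0.3988 × 0.08206 × 380.4) / 4.764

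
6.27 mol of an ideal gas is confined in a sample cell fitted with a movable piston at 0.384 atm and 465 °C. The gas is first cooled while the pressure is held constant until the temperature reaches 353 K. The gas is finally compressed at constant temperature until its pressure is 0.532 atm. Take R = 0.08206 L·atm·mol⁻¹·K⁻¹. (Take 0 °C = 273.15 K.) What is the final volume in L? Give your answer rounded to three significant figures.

Convert: T₁ = 738.1 K.
From PV = nRT: V₁ = nRT₁/P₁ = 989.0 L.
P constant ⇒ V ∝ T: P₂ = P₁; V₂ = V₁·(T₂/T₁) = 473.0 L.
Isothermal, so P V is constant: T₃ = T₂; V₃ = V₂·(P₂/P₃) = 341.4 L.

V₃ ≈ 341 L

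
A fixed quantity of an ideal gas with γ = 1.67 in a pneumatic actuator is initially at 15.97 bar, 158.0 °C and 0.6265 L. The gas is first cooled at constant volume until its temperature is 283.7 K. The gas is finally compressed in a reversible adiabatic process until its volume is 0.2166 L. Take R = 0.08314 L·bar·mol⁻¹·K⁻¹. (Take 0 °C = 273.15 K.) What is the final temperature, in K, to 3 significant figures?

Convert: T₁ = 431.1 K.
Isochoric, so P/T is constant: V₂ = V₁; P₂ = P₁·(T₂/T₁) = 10.51 bar.
Reversible adiabatic, γ = 1.67: T₃ = T₂·(V₂/V₃)^(γ−1) = 578.0 K; P₃ = P₂·(V₂/V₃)^γ = 61.92 bar.

T₃ ≈ 578 K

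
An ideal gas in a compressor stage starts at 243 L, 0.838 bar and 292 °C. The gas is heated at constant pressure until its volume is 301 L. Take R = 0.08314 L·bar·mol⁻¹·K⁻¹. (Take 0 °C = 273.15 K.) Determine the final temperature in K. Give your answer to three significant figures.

Convert: T₁ = 565.1 K.
Isobaric, so V/T is constant: P₂ = P₁; T₂ = T₁·(V₂/V₁) = 700.0 K.

T₂ ≈ 700 K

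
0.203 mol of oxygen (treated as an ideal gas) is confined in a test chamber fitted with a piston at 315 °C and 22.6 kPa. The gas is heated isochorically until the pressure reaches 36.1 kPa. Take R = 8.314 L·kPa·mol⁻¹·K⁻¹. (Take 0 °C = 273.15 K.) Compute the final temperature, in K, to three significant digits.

T₂ ≈ 939 K

Convert: T₁ = 588.1 K.
From PV = nRT: V₁ = nRT₁/P₁ = 43.92 L.
Isochoric, so P/T is constant: V₂ = V₁; T₂ = T₁·(P₂/P₁) = 939.5 K.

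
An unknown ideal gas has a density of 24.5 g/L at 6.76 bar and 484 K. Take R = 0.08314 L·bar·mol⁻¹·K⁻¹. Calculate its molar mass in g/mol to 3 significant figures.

M ≈ 146 g/mol

ρ = PM/(RT) ⇒ M = ρRT/P = (24.5 × 0.08314 × 484.0) / 6.76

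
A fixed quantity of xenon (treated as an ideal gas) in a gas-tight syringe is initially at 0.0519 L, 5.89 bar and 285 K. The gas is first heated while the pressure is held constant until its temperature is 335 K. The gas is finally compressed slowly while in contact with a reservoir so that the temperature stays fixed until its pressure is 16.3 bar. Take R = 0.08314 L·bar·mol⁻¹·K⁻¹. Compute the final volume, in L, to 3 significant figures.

P constant ⇒ V ∝ T: P₂ = P₁; V₂ = V₁·(T₂/T₁) = 0.06101 L.
T constant ⇒ Boyle's law P V = const: T₃ = T₂; V₃ = V₂·(P₂/P₃) = 0.02204 L.

V₃ ≈ 0.0220 L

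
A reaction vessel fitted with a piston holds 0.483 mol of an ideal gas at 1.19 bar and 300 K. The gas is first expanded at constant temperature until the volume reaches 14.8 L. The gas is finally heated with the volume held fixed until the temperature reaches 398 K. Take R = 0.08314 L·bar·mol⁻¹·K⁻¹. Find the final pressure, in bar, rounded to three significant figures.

P₃ ≈ 1.08 bar

From PV = nRT: V₁ = nRT₁/P₁ = 10.12 L.
T constant ⇒ Boyle's law P V = const: T₂ = T₁; P₂ = P₁·(V₁/V₂) = 0.8140 bar.
Isochoric, so P/T is constant: V₃ = V₂; P₃ = P₂·(T₃/T₂) = 1.080 bar.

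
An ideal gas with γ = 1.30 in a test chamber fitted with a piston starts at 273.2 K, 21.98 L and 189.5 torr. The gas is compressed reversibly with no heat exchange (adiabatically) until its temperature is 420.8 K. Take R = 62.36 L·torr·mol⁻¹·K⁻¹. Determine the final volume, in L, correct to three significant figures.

Adiabatic (γ = 1.30), T V^(γ−1) and P V^γ constant: P₂ = P₁·(T₂/T₁)^(γ/(γ−1)) = 1232 torr; V₂ = V₁·(T₁/T₂)^(1/(γ−1)) = 5.208 L.

V₂ ≈ 5.21 L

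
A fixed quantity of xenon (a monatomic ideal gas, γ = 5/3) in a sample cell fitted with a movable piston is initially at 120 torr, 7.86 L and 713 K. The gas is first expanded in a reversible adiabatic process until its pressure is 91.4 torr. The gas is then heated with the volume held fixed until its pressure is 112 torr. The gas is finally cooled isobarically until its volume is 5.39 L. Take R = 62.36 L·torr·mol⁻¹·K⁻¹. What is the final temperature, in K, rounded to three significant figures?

Adiabatic (γ = 5/3), T V^(γ−1) and P V^γ constant: T₂ = T₁·(P₂/P₁)^((γ−1)/γ) = 639.4 K; V₂ = V₁·(P₁/P₂)^(1/γ) = 9.255 L.
Isochoric, so P/T is constant: V₃ = V₂; T₃ = T₂·(P₃/P₂) = 783.6 K.
P constant ⇒ V ∝ T: P₄ = P₃; T₄ = T₃·(V₄/V₃) = 456.3 K.

T₄ ≈ 456 K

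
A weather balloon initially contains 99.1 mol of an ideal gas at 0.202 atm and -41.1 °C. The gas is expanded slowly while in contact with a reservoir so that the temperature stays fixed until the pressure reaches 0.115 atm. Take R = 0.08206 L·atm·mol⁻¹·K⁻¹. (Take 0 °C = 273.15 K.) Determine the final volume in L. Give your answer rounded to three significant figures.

V₂ ≈ 1.64e+04 L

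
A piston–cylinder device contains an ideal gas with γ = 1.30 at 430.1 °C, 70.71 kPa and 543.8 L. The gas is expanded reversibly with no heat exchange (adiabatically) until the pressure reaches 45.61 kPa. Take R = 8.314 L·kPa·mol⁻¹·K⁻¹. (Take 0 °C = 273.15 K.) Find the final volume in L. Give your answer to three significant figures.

V₂ ≈ 762 L

Convert: T₁ = 703.2 K.
Adiabatic (γ = 1.30), T V^(γ−1) and P V^γ constant: T₂ = T₁·(P₂/P₁)^((γ−1)/γ) = 635.6 K; V₂ = V₁·(P₁/P₂)^(1/γ) = 761.9 L.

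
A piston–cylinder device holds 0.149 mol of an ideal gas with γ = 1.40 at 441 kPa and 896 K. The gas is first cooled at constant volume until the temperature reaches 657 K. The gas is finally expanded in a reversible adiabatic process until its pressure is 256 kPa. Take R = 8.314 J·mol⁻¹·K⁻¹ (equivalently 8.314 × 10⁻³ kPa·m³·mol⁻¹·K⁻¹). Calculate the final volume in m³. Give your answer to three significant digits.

From PV = nRT: V₁ = nRT₁/P₁ = 0.002517 m³.
Isochoric, so P/T is constant: V₂ = V₁; P₂ = P₁·(T₂/T₁) = 323.4 kPa.
Adiabatic (γ = 1.40), T V^(γ−1) and P V^γ constant: T₃ = T₂·(P₃/P₂)^((γ−1)/γ) = 614.6 K; V₃ = V₂·(P₂/P₃)^(1/γ) = 0.002974 m³.

V₃ ≈ 0.00297 m³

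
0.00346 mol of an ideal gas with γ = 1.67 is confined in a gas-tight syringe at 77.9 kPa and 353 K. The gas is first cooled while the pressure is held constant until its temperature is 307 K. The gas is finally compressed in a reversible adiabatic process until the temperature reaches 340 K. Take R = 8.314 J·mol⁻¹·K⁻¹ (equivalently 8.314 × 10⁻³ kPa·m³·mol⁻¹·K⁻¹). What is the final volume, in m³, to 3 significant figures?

V₃ ≈ 9.73e-05 m³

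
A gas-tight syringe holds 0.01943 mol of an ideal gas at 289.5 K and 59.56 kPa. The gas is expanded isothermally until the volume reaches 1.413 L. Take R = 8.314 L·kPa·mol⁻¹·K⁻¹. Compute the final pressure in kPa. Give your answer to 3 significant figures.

P₂ ≈ 33.1 kPa

From PV = nRT: V₁ = nRT₁/P₁ = 0.7852 L.
Isothermal, so P V is constant: T₂ = T₁; P₂ = P₁·(V₁/V₂) = 33.10 kPa.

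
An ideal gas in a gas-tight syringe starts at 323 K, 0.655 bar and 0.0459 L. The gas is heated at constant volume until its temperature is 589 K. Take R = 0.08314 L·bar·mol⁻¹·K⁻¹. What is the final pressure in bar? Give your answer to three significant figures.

P₂ ≈ 1.19 bar

Isochoric, so P/T is constant: V₂ = V₁; P₂ = P₁·(T₂/T₁) = 1.194 bar.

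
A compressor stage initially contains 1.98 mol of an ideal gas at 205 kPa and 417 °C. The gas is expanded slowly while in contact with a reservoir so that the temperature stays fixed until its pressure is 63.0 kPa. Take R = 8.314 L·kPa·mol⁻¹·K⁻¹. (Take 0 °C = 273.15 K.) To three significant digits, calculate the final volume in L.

Convert: T₁ = 690.1 K.
From PV = nRT: V₁ = nRT₁/P₁ = 55.42 L.
T constant ⇒ Boyle's law P V = const: T₂ = T₁; V₂ = V₁·(P₁/P₂) = 180.3 L.

V₂ ≈ 180 L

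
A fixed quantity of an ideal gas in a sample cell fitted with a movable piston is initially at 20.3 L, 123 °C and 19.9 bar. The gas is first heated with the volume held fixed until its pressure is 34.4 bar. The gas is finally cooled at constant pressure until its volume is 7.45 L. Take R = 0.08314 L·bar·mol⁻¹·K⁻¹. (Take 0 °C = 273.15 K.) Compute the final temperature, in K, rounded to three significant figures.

Convert: T₁ = 396.1 K.
Isochoric, so P/T is constant: V₂ = V₁; T₂ = T₁·(P₂/P₁) = 684.8 K.
Isobaric, so V/T is constant: P₃ = P₂; T₃ = T₂·(V₃/V₂) = 251.3 K.

T₃ ≈ 251 K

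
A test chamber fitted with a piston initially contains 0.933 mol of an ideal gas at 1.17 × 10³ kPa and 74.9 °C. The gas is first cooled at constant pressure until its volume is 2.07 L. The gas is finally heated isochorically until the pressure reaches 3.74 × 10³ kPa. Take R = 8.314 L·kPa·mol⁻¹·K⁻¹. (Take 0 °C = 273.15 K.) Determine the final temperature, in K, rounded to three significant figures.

Convert: T₁ = 348.0 K.
From PV = nRT: V₁ = nRT₁/P₁ = 2.308 L.
Isobaric, so V/T is constant: P₂ = P₁; T₂ = T₁·(V₂/V₁) = 312.2 K.
Isochoric, so P/T is constant: V₃ = V₂; T₃ = T₂·(P₃/P₂) = 998.0 K.

T₃ ≈ 998 K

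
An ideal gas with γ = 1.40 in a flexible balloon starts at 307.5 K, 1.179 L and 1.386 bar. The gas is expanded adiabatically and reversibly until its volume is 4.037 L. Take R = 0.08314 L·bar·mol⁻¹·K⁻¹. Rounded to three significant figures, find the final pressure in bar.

P₂ ≈ 0.247 bar

Adiabatic (γ = 1.40), T V^(γ−1) and P V^γ constant: T₂ = T₁·(V₁/V₂)^(γ−1) = 187.9 K; P₂ = P₁·(V₁/V₂)^γ = 0.2474 bar.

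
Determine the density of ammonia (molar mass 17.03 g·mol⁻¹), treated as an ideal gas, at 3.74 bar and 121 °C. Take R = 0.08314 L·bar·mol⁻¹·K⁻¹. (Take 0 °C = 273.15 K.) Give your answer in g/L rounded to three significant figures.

ρ = PM/(RT) = (3.74 × 17.03) / (0.08314 × 394.1)

ρ ≈ 1.94 g/L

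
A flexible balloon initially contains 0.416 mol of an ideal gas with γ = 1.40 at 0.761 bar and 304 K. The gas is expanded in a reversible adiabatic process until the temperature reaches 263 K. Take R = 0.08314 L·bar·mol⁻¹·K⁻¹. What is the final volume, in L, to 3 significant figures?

V₂ ≈ 19.8 L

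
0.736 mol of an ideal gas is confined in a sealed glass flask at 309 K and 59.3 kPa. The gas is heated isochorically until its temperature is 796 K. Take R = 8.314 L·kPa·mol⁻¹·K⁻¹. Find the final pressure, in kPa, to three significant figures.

P₂ ≈ 153 kPa

From PV = nRT: V₁ = nRT₁/P₁ = 31.89 L.
V constant ⇒ P ∝ T: V₂ = V₁; P₂ = P₁·(T₂/T₁) = 152.8 kPa.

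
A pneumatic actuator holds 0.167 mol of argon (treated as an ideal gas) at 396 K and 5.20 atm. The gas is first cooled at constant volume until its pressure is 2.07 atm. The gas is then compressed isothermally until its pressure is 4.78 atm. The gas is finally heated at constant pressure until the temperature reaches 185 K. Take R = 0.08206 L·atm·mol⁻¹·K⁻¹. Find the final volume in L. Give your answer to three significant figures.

V₄ ≈ 0.530 L

From PV = nRT: V₁ = nRT₁/P₁ = 1.044 L.
V constant ⇒ P ∝ T: V₂ = V₁; T₂ = T₁·(P₂/P₁) = 157.6 K.
Isothermal, so P V is constant: T₃ = T₂; V₃ = V₂·(P₂/P₃) = 0.4519 L.
P constant ⇒ V ∝ T: P₄ = P₃; V₄ = V₃·(T₄/T₃) = 0.5304 L.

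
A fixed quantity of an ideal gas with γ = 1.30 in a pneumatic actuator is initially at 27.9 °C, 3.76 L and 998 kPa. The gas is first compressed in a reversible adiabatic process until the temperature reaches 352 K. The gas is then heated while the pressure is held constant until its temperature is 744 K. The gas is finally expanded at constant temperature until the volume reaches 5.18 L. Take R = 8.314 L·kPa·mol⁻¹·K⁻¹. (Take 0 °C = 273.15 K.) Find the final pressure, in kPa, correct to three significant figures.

P₄ ≈ 1.79e+03 kPa

Convert: T₁ = 301.0 K.
Adiabatic (γ = 1.30), T V^(γ−1) and P V^γ constant: P₂ = P₁·(T₂/T₁)^(γ/(γ−1)) = 1965 kPa; V₂ = V₁·(T₁/T₂)^(1/(γ−1)) = 2.233 L.
P constant ⇒ V ∝ T: P₃ = P₂; V₃ = V₂·(T₃/T₂) = 4.719 L.
T constant ⇒ Boyle's law P V = const: T₄ = T₃; P₄ = P₃·(V₃/V₄) = 1790 kPa.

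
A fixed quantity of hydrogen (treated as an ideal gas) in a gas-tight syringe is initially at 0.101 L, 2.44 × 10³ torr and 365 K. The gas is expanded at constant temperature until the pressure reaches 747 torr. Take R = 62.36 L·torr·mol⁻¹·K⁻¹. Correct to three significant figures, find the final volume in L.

V₂ ≈ 0.330 L

T constant ⇒ Boyle's law P V = const: T₂ = T₁; V₂ = V₁·(P₁/P₂) = 0.3299 L.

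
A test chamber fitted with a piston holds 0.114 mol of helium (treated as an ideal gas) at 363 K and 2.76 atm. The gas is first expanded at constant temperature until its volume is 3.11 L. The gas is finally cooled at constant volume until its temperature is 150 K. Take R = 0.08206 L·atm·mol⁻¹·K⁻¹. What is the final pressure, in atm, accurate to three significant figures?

From PV = nRT: V₁ = nRT₁/P₁ = 1.230 L.
T constant ⇒ Boyle's law P V = const: T₂ = T₁; P₂ = P₁·(V₁/V₂) = 1.092 atm.
V constant ⇒ P ∝ T: V₃ = V₂; P₃ = P₂·(T₃/T₂) = 0.4512 atm.

P₃ ≈ 0.451 atm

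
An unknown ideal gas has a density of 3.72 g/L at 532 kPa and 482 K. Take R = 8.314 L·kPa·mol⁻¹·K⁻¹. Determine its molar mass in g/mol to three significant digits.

M ≈ 28.0 g/mol

ρ = PM/(RT) ⇒ M = ρRT/P = (3.72 × 8.314 × 482.0) / 532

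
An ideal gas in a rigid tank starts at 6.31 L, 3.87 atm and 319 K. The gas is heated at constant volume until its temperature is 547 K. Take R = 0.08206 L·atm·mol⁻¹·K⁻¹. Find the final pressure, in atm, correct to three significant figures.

V constant ⇒ P ∝ T: V₂ = V₁; P₂ = P₁·(T₂/T₁) = 6.636 atm.

P₂ ≈ 6.64 atm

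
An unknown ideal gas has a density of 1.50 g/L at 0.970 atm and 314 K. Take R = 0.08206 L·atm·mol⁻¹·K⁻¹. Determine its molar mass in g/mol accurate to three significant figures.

M ≈ 39.8 g/mol

ρ = PM/(RT) ⇒ M = ρRT/P = (1.50 × 0.08206 × 314.0) / 0.970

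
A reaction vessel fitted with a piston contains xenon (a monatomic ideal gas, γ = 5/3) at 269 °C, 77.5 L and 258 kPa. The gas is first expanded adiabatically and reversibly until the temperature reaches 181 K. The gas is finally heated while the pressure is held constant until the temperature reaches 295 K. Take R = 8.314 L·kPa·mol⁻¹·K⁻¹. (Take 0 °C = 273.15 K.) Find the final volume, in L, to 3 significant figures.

V₃ ≈ 655 L

Convert: T₁ = 542.1 K.
Adiabatic (γ = 5/3), T V^(γ−1) and P V^γ constant: P₂ = P₁·(T₂/T₁)^(γ/(γ−1)) = 16.62 kPa; V₂ = V₁·(T₁/T₂)^(1/(γ−1)) = 401.8 L.
Isobaric, so V/T is constant: P₃ = P₂; V₃ = V₂·(T₃/T₂) = 654.8 L.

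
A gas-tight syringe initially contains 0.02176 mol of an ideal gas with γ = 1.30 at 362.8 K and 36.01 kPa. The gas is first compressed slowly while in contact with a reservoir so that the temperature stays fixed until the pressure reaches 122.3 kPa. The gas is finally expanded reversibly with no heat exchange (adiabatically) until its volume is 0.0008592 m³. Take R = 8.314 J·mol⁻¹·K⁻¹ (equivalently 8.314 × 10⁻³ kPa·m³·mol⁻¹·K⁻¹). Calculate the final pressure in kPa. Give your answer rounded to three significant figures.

P₃ ≈ 66.3 kPa

From PV = nRT: V₁ = nRT₁/P₁ = 0.001823 m³.
Isothermal, so P V is constant: T₂ = T₁; V₂ = V₁·(P₁/P₂) = 0.0005367 m³.
Adiabatic (γ = 1.30), T V^(γ−1) and P V^γ constant: T₃ = T₂·(V₂/V₃)^(γ−1) = 315.0 K; P₃ = P₂·(V₂/V₃)^γ = 66.33 kPa.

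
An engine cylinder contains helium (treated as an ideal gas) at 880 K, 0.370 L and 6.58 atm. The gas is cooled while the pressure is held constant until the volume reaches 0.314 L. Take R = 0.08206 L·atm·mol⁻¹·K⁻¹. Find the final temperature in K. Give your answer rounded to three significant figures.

Isobaric, so V/T is constant: P₂ = P₁; T₂ = T₁·(V₂/V₁) = 746.8 K.

T₂ ≈ 747 K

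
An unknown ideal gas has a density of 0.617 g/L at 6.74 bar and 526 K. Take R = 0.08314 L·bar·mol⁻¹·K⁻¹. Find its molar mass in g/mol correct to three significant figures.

M ≈ 4.00 g/mol

ρ = PM/(RT) ⇒ M = ρRT/P = (0.617 × 0.08314 × 526.0) / 6.74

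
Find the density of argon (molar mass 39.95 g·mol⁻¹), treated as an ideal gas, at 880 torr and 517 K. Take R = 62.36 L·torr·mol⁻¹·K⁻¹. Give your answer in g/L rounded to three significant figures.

ρ ≈ 1.09 g/L

ρ = PM/(RT) = (880 × 39.95) / (62.36 × 517.0)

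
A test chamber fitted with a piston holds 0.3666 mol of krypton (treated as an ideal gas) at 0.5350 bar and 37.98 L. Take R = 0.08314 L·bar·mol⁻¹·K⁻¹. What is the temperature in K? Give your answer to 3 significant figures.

T ≈ 667 K

PV = nRT ⇒ T = PV/(nR) = (0.5350 × 37.98) / (0.3666 × 0.08314)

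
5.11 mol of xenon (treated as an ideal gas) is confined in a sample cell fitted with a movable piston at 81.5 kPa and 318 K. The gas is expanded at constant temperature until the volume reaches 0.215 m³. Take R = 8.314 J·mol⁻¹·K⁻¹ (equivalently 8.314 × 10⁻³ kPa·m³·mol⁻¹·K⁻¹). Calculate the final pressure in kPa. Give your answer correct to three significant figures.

P₂ ≈ 62.8 kPa

From PV = nRT: V₁ = nRT₁/P₁ = 0.1658 m³.
T constant ⇒ Boyle's law P V = const: T₂ = T₁; P₂ = P₁·(V₁/V₂) = 62.84 kPa.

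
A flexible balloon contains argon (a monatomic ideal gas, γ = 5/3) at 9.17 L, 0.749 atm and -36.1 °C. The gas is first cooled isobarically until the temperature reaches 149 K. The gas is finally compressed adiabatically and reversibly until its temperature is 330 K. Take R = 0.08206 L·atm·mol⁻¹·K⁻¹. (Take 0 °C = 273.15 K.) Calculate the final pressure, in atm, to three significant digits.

P₃ ≈ 5.47 atm

Convert: T₁ = 237.0 K.
P constant ⇒ V ∝ T: P₂ = P₁; V₂ = V₁·(T₂/T₁) = 5.764 L.
Reversible adiabatic, γ = 5/3: P₃ = P₂·(T₃/T₂)^(γ/(γ−1)) = 5.468 atm; V₃ = V₂·(T₂/T₃)^(1/(γ−1)) = 1.749 L.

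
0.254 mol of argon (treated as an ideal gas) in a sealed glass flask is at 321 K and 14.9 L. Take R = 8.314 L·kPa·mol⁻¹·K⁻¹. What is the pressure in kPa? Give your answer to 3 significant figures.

P ≈ 45.5 kPa

PV = nRT ⇒ P = nRT/V = (0.254 × 8.314 × 321) / 14.9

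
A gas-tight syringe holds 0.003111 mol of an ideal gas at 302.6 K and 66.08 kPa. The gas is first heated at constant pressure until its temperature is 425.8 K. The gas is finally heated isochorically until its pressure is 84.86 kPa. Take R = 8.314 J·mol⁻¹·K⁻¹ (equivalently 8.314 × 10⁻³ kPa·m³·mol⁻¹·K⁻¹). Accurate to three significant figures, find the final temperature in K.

From PV = nRT: V₁ = nRT₁/P₁ = 0.0001184 m³.
P constant ⇒ V ∝ T: P₂ = P₁; V₂ = V₁·(T₂/T₁) = 0.0001667 m³.
V constant ⇒ P ∝ T: V₃ = V₂; T₃ = T₂·(P₃/P₂) = 546.8 K.

T₃ ≈ 547 K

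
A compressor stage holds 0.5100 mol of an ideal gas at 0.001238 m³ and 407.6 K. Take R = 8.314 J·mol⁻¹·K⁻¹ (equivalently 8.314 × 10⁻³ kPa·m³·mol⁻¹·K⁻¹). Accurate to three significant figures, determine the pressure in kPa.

PV = nRT ⇒ P = nRT/V = (0.5100 × 8.314 × 10⁻³ × 407.6) / 0.001238

P ≈ 1.40e+03 kPa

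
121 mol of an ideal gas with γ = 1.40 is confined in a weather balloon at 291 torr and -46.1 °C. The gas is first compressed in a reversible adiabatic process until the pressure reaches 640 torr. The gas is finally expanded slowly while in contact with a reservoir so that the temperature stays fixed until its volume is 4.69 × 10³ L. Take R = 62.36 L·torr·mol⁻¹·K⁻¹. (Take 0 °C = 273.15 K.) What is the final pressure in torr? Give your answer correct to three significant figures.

Convert: T₁ = 227.0 K.
From PV = nRT: V₁ = nRT₁/P₁ = 5887 L.
Adiabatic (γ = 1.40), T V^(γ−1) and P V^γ constant: T₂ = T₁·(P₂/P₁)^((γ−1)/γ) = 284.4 K; V₂ = V₁·(P₁/P₂)^(1/γ) = 3353 L.
Isothermal, so P V is constant: T₃ = T₂; P₃ = P₂·(V₂/V₃) = 457.5 torr.

P₃ ≈ 458 torr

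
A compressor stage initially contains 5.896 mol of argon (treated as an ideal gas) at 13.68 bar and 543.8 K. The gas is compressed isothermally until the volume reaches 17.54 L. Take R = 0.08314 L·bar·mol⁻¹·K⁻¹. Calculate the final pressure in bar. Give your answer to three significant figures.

From PV = nRT: V₁ = nRT₁/P₁ = 19.49 L.
Isothermal, so P V is constant: T₂ = T₁; P₂ = P₁·(V₁/V₂) = 15.20 bar.

P₂ ≈ 15.2 bar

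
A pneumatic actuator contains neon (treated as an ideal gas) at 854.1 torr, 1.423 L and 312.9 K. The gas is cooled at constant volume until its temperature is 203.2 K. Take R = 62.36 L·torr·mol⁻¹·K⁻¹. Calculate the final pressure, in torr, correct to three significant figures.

V constant ⇒ P ∝ T: V₂ = V₁; P₂ = P₁·(T₂/T₁) = 554.7 torr.

P₂ ≈ 555 torr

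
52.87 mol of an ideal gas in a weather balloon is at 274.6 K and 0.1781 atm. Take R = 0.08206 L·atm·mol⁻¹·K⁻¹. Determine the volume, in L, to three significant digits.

PV = nRT ⇒ V = nRT/P = (52.87 × 0.08206 × 274.6) / 0.1781

V ≈ 6.69e+03 L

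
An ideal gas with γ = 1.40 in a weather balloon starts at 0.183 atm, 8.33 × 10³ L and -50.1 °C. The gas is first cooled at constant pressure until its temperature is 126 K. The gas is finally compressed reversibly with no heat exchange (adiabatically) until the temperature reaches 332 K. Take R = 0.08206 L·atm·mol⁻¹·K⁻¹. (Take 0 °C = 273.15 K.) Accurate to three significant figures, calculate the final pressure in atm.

P₃ ≈ 5.43 atm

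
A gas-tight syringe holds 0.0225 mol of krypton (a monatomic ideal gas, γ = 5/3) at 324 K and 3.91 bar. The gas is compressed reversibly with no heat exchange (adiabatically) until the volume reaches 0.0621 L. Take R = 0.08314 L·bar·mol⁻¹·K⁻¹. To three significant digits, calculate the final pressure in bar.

P₂ ≈ 18.0 bar

From PV = nRT: V₁ = nRT₁/P₁ = 0.1550 L.
Reversible adiabatic, γ = 5/3: T₂ = T₁·(V₁/V₂)^(γ−1) = 596.2 K; P₂ = P₁·(V₁/V₂)^γ = 17.96 bar.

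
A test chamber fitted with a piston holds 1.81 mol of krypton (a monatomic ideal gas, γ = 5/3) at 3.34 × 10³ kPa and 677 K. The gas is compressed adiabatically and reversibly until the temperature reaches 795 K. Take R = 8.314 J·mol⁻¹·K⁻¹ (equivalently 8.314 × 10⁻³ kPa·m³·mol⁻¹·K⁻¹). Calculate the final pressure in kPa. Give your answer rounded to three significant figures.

From PV = nRT: V₁ = nRT₁/P₁ = 0.003050 m³.
Adiabatic (γ = 5/3), T V^(γ−1) and P V^γ constant: P₂ = P₁·(T₂/T₁)^(γ/(γ−1)) = 4991 kPa; V₂ = V₁·(T₁/T₂)^(1/(γ−1)) = 0.002397 m³.

P₂ ≈ 4.99e+03 kPa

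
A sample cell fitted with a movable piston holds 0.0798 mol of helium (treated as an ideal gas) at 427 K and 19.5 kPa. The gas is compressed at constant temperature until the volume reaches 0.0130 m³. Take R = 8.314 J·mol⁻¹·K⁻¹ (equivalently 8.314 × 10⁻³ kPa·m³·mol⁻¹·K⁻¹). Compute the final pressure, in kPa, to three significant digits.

P₂ ≈ 21.8 kPa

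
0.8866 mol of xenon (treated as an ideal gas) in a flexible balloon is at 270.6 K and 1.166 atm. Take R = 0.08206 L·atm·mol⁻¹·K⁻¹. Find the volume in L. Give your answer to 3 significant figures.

PV = nRT ⇒ V = nRT/P = (0.8866 × 0.08206 × 270.6) / 1.166

V ≈ 16.9 L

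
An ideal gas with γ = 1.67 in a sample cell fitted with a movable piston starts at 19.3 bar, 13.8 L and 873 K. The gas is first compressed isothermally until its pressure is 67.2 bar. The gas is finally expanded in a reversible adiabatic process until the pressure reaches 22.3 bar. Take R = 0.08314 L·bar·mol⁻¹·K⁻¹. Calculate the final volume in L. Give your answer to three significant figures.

V₃ ≈ 7.67 L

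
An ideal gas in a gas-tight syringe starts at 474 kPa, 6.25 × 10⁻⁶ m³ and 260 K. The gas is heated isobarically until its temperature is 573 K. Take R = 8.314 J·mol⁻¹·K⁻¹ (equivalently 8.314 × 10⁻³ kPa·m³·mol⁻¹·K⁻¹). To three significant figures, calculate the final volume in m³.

V₂ ≈ 1.38e-05 m³

P constant ⇒ V ∝ T: P₂ = P₁; V₂ = V₁·(T₂/T₁) = 1.377e-05 m³.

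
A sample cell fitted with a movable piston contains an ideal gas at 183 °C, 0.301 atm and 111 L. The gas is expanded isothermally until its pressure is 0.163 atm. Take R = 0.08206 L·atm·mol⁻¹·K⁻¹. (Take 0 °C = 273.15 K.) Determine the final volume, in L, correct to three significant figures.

Convert: T₁ = 456.1 K.
T constant ⇒ Boyle's law P V = const: T₂ = T₁; V₂ = V₁·(P₁/P₂) = 205.0 L.

V₂ ≈ 205 L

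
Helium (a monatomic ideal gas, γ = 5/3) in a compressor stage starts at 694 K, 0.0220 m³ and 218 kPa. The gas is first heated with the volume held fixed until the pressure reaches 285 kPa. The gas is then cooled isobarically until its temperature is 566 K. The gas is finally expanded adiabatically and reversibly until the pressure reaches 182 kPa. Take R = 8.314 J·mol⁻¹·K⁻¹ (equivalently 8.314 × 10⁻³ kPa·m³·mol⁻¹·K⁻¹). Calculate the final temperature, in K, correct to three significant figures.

Isochoric, so P/T is constant: V₂ = V₁; T₂ = T₁·(P₂/P₁) = 907.3 K.
Isobaric, so V/T is constant: P₃ = P₂; V₃ = V₂·(T₃/T₂) = 0.01372 m³.
Adiabatic (γ = 5/3), T V^(γ−1) and P V^γ constant: T₄ = T₃·(P₄/P₃)^((γ−1)/γ) = 473.0 K; V₄ = V₃·(P₃/P₄)^(1/γ) = 0.01796 m³.

T₄ ≈ 473 K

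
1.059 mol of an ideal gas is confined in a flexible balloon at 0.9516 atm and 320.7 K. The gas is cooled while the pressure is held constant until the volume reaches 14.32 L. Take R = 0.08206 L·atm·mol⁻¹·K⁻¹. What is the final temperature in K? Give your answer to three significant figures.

T₂ ≈ 157 K

From PV = nRT: V₁ = nRT₁/P₁ = 29.29 L.
Isobaric, so V/T is constant: P₂ = P₁; T₂ = T₁·(V₂/V₁) = 156.8 K.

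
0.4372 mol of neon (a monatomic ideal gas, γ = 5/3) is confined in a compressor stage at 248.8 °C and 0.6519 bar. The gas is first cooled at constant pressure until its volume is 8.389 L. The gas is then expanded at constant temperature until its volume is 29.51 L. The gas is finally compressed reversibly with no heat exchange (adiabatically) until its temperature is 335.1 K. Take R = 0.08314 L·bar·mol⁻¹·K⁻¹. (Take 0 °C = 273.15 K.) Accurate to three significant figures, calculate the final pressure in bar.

P₄ ≈ 1.37 bar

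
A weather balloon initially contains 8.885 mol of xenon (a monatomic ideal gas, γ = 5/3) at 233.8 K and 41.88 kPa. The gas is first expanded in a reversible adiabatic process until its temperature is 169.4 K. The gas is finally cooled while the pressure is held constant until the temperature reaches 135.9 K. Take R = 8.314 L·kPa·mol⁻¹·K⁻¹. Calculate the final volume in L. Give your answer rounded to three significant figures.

V₃ ≈ 536 L

From PV = nRT: V₁ = nRT₁/P₁ = 412.4 L.
Reversible adiabatic, γ = 5/3: P₂ = P₁·(T₂/T₁)^(γ/(γ−1)) = 18.71 kPa; V₂ = V₁·(T₁/T₂)^(1/(γ−1)) = 668.7 L.
P constant ⇒ V ∝ T: P₃ = P₂; V₃ = V₂·(T₃/T₂) = 536.4 L.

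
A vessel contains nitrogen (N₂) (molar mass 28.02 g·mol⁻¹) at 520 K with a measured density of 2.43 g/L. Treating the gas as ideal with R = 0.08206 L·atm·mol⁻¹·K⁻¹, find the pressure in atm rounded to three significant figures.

P ≈ 3.70 atm

ρ = PM/(RT) ⇒ P = ρRT/M = (2.43 × 0.08206 × 520.0) / 28.02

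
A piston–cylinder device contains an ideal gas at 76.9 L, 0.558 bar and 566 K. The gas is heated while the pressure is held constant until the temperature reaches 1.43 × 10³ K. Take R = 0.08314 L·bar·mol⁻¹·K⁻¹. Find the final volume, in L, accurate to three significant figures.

V₂ ≈ 194 L

P constant ⇒ V ∝ T: P₂ = P₁; V₂ = V₁·(T₂/T₁) = 194.3 L.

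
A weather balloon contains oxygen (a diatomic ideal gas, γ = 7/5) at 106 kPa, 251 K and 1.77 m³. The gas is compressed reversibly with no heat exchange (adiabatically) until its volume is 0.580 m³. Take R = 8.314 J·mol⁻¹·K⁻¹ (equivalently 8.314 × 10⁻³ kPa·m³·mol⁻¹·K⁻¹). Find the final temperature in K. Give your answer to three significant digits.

T₂ ≈ 392 K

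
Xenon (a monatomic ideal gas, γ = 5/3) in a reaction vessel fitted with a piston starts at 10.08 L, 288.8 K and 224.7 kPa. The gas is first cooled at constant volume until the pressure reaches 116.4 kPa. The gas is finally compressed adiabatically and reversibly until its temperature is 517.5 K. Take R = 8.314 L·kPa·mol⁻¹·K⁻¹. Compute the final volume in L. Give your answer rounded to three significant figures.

V constant ⇒ P ∝ T: V₂ = V₁; T₂ = T₁·(P₂/P₁) = 149.6 K.
Adiabatic (γ = 5/3), T V^(γ−1) and P V^γ constant: P₃ = P₂·(T₃/T₂)^(γ/(γ−1)) = 2590 kPa; V₃ = V₂·(T₂/T₃)^(1/(γ−1)) = 1.567 L.

V₃ ≈ 1.57 L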